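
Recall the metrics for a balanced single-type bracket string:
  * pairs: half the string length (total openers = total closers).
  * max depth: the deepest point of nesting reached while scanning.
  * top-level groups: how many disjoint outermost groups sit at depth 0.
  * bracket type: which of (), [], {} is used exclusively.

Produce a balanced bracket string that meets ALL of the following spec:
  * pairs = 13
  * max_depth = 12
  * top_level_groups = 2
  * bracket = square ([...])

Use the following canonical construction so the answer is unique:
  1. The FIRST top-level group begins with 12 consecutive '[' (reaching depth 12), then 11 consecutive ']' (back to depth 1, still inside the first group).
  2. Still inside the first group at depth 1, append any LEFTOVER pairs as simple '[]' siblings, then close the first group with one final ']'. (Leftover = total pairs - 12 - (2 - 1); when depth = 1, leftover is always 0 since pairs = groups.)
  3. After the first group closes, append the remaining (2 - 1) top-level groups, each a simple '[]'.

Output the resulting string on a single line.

Spec: pairs=13 depth=12 groups=2
Leftover pairs = 13 - 12 - (2-1) = 0
First group: deep chain of depth 12 + 0 sibling pairs
Remaining 1 groups: simple '[]' each

Answer: [[[[[[[[[[[[]]]]]]]]]]]][]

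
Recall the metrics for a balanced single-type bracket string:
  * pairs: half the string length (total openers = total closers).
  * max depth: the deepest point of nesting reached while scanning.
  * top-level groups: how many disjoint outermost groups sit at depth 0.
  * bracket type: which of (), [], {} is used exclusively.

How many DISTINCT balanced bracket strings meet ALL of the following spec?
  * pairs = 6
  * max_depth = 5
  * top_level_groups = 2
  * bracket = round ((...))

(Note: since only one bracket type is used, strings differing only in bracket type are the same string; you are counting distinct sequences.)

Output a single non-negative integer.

Spec: pairs=6 depth=5 groups=2
Count(depth <= 5) = 42
Count(depth <= 4) = 40
Count(depth == 5) = 42 - 40 = 2

Answer: 2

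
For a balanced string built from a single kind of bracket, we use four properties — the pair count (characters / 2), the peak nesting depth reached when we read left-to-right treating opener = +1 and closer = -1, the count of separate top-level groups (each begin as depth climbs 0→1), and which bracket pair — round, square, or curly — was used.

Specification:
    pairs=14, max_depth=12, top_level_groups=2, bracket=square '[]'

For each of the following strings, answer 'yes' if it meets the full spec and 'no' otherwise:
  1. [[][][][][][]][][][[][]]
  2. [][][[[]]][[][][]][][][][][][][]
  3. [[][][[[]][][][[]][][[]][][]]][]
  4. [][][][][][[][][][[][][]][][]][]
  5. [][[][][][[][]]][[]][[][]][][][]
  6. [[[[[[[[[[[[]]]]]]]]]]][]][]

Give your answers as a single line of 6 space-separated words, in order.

Answer: no no no no no yes

Derivation:
String 1 '[[][][][][][]][][][[][]]': depth seq [1 2 1 2 1 2 1 2 1 2 1 2 1 0 1 0 1 0 1 2 1 2 1 0]
  -> pairs=12 depth=2 groups=4 -> no
String 2 '[][][[[]]][[][][]][][][][][][][]': depth seq [1 0 1 0 1 2 3 2 1 0 1 2 1 2 1 2 1 0 1 0 1 0 1 0 1 0 1 0 1 0 1 0]
  -> pairs=16 depth=3 groups=11 -> no
String 3 '[[][][[[]][][][[]][][[]][][]]][]': depth seq [1 2 1 2 1 2 3 4 3 2 3 2 3 2 3 4 3 2 3 2 3 4 3 2 3 2 3 2 1 0 1 0]
  -> pairs=16 depth=4 groups=2 -> no
String 4 '[][][][][][[][][][[][][]][][]][]': depth seq [1 0 1 0 1 0 1 0 1 0 1 2 1 2 1 2 1 2 3 2 3 2 3 2 1 2 1 2 1 0 1 0]
  -> pairs=16 depth=3 groups=7 -> no
String 5 '[][[][][][[][]]][[]][[][]][][][]': depth seq [1 0 1 2 1 2 1 2 1 2 3 2 3 2 1 0 1 2 1 0 1 2 1 2 1 0 1 0 1 0 1 0]
  -> pairs=16 depth=3 groups=7 -> no
String 6 '[[[[[[[[[[[[]]]]]]]]]]][]][]': depth seq [1 2 3 4 5 6 7 8 9 10 11 12 11 10 9 8 7 6 5 4 3 2 1 2 1 0 1 0]
  -> pairs=14 depth=12 groups=2 -> yes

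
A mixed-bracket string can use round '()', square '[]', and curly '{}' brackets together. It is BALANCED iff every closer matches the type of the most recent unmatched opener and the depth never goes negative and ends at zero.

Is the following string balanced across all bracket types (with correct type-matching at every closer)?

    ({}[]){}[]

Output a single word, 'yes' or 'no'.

Answer: yes

Derivation:
pos 0: push '('; stack = (
pos 1: push '{'; stack = ({
pos 2: '}' matches '{'; pop; stack = (
pos 3: push '['; stack = ([
pos 4: ']' matches '['; pop; stack = (
pos 5: ')' matches '('; pop; stack = (empty)
pos 6: push '{'; stack = {
pos 7: '}' matches '{'; pop; stack = (empty)
pos 8: push '['; stack = [
pos 9: ']' matches '['; pop; stack = (empty)
end: stack empty → VALID
Verdict: properly nested → yes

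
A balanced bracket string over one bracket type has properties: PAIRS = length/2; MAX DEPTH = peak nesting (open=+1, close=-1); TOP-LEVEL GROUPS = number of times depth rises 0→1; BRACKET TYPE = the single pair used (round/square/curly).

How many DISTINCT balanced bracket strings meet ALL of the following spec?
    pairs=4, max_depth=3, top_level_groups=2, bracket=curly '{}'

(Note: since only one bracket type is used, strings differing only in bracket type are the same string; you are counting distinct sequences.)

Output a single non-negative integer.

Answer: 2

Derivation:
Spec: pairs=4 depth=3 groups=2
Count(depth <= 3) = 5
Count(depth <= 2) = 3
Count(depth == 3) = 5 - 3 = 2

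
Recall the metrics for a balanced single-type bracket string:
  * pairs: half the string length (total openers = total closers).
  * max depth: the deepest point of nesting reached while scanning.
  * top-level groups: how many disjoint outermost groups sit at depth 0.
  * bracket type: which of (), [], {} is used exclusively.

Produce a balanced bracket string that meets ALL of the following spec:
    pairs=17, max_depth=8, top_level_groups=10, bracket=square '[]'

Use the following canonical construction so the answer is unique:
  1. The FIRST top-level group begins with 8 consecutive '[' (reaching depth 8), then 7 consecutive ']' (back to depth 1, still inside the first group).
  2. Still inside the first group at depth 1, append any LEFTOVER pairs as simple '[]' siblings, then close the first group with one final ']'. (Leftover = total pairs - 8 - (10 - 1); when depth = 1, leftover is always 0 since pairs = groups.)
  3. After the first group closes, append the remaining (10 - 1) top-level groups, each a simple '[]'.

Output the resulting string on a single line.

Answer: [[[[[[[[]]]]]]]][][][][][][][][][]

Derivation:
Spec: pairs=17 depth=8 groups=10
Leftover pairs = 17 - 8 - (10-1) = 0
First group: deep chain of depth 8 + 0 sibling pairs
Remaining 9 groups: simple '[]' each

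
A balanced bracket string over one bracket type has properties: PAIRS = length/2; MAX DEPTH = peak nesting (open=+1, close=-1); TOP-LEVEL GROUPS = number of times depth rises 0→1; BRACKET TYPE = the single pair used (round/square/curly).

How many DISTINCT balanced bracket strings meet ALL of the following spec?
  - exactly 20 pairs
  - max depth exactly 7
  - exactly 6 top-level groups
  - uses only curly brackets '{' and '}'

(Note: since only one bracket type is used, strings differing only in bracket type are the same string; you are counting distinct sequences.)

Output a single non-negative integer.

Spec: pairs=20 depth=7 groups=6
Count(depth <= 7) = 231877287
Count(depth <= 6) = 206963286
Count(depth == 7) = 231877287 - 206963286 = 24914001

Answer: 24914001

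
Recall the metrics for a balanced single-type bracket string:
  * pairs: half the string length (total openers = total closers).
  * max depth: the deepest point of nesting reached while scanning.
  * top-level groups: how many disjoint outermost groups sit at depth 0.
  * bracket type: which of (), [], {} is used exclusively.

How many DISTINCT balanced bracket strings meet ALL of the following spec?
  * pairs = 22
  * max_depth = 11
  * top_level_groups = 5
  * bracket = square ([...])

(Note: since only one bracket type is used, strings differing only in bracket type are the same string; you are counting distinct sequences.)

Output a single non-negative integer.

Answer: 28851120

Derivation:
Spec: pairs=22 depth=11 groups=5
Count(depth <= 11) = 6532015890
Count(depth <= 10) = 6503164770
Count(depth == 11) = 6532015890 - 6503164770 = 28851120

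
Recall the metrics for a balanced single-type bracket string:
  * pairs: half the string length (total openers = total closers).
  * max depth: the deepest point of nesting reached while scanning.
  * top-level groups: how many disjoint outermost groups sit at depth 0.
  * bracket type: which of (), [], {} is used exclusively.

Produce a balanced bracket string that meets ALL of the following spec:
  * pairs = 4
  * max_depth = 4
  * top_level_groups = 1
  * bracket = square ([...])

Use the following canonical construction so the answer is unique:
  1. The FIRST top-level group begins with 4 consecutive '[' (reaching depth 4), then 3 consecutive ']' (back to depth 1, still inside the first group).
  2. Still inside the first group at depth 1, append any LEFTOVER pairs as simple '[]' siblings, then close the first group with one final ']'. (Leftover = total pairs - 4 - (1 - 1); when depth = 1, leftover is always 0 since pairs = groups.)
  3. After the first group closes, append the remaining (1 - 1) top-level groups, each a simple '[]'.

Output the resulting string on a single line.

Answer: [[[[]]]]

Derivation:
Spec: pairs=4 depth=4 groups=1
Leftover pairs = 4 - 4 - (1-1) = 0
First group: deep chain of depth 4 + 0 sibling pairs
Remaining 0 groups: simple '[]' each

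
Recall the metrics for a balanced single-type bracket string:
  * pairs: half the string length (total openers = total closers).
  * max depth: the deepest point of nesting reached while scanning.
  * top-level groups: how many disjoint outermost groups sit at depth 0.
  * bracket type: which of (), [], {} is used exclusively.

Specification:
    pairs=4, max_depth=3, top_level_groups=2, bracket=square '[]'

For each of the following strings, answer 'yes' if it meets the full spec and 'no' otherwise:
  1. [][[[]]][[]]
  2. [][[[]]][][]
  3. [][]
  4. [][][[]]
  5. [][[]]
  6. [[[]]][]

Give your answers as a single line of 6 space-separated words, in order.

String 1 '[][[[]]][[]]': depth seq [1 0 1 2 3 2 1 0 1 2 1 0]
  -> pairs=6 depth=3 groups=3 -> no
String 2 '[][[[]]][][]': depth seq [1 0 1 2 3 2 1 0 1 0 1 0]
  -> pairs=6 depth=3 groups=4 -> no
String 3 '[][]': depth seq [1 0 1 0]
  -> pairs=2 depth=1 groups=2 -> no
String 4 '[][][[]]': depth seq [1 0 1 0 1 2 1 0]
  -> pairs=4 depth=2 groups=3 -> no
String 5 '[][[]]': depth seq [1 0 1 2 1 0]
  -> pairs=3 depth=2 groups=2 -> no
String 6 '[[[]]][]': depth seq [1 2 3 2 1 0 1 0]
  -> pairs=4 depth=3 groups=2 -> yes

Answer: no no no no no yes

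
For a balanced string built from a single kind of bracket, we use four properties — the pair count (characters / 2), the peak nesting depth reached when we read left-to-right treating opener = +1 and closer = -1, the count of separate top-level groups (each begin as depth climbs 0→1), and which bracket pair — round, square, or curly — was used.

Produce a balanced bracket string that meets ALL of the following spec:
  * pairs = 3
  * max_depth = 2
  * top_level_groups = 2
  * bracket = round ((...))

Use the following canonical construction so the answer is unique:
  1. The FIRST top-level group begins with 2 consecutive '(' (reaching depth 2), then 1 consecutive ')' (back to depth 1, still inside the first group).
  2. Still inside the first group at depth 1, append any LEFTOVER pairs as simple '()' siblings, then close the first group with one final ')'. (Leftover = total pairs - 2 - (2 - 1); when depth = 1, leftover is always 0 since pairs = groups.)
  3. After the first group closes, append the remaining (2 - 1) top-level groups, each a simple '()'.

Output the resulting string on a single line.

Spec: pairs=3 depth=2 groups=2
Leftover pairs = 3 - 2 - (2-1) = 0
First group: deep chain of depth 2 + 0 sibling pairs
Remaining 1 groups: simple '()' each

Answer: (())()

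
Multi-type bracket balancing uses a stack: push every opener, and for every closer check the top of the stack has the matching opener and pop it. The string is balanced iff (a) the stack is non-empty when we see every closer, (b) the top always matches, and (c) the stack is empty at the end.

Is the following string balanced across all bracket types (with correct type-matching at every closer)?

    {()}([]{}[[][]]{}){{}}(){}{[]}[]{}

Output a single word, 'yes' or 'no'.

pos 0: push '{'; stack = {
pos 1: push '('; stack = {(
pos 2: ')' matches '('; pop; stack = {
pos 3: '}' matches '{'; pop; stack = (empty)
pos 4: push '('; stack = (
pos 5: push '['; stack = ([
pos 6: ']' matches '['; pop; stack = (
pos 7: push '{'; stack = ({
pos 8: '}' matches '{'; pop; stack = (
pos 9: push '['; stack = ([
pos 10: push '['; stack = ([[
pos 11: ']' matches '['; pop; stack = ([
pos 12: push '['; stack = ([[
pos 13: ']' matches '['; pop; stack = ([
pos 14: ']' matches '['; pop; stack = (
pos 15: push '{'; stack = ({
pos 16: '}' matches '{'; pop; stack = (
pos 17: ')' matches '('; pop; stack = (empty)
pos 18: push '{'; stack = {
pos 19: push '{'; stack = {{
pos 20: '}' matches '{'; pop; stack = {
pos 21: '}' matches '{'; pop; stack = (empty)
pos 22: push '('; stack = (
pos 23: ')' matches '('; pop; stack = (empty)
pos 24: push '{'; stack = {
pos 25: '}' matches '{'; pop; stack = (empty)
pos 26: push '{'; stack = {
pos 27: push '['; stack = {[
pos 28: ']' matches '['; pop; stack = {
pos 29: '}' matches '{'; pop; stack = (empty)
pos 30: push '['; stack = [
pos 31: ']' matches '['; pop; stack = (empty)
pos 32: push '{'; stack = {
pos 33: '}' matches '{'; pop; stack = (empty)
end: stack empty → VALID
Verdict: properly nested → yes

Answer: yes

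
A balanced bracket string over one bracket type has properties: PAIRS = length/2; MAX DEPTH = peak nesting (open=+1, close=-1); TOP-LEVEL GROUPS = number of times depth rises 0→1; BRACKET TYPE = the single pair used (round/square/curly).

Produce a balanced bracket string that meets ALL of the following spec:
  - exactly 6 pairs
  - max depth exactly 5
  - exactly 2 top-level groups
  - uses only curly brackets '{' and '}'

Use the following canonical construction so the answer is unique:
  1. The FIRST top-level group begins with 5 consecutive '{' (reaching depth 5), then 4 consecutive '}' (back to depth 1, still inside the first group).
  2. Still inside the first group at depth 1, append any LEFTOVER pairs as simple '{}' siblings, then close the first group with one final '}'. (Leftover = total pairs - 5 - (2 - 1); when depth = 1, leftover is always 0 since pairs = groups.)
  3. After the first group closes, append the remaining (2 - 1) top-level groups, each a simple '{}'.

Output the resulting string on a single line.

Spec: pairs=6 depth=5 groups=2
Leftover pairs = 6 - 5 - (2-1) = 0
First group: deep chain of depth 5 + 0 sibling pairs
Remaining 1 groups: simple '{}' each

Answer: {{{{{}}}}}{}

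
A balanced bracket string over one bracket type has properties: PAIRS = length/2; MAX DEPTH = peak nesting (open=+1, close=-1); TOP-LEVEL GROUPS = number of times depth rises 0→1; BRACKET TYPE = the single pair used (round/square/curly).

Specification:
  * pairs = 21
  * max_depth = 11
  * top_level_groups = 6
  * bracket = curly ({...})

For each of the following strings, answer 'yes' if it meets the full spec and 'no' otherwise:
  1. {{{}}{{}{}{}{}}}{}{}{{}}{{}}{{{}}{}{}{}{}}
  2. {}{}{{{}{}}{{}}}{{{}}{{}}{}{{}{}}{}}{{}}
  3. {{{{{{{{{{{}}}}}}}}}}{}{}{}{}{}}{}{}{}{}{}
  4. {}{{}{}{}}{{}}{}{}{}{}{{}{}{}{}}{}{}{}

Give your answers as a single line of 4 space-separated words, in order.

String 1 '{{{}}{{}{}{}{}}}{}{}{{}}{{}}{{{}}{}{}{}{}}': depth seq [1 2 3 2 1 2 3 2 3 2 3 2 3 2 1 0 1 0 1 0 1 2 1 0 1 2 1 0 1 2 3 2 1 2 1 2 1 2 1 2 1 0]
  -> pairs=21 depth=3 groups=6 -> no
String 2 '{}{}{{{}{}}{{}}}{{{}}{{}}{}{{}{}}{}}{{}}': depth seq [1 0 1 0 1 2 3 2 3 2 1 2 3 2 1 0 1 2 3 2 1 2 3 2 1 2 1 2 3 2 3 2 1 2 1 0 1 2 1 0]
  -> pairs=20 depth=3 groups=5 -> no
String 3 '{{{{{{{{{{{}}}}}}}}}}{}{}{}{}{}}{}{}{}{}{}': depth seq [1 2 3 4 5 6 7 8 9 10 11 10 9 8 7 6 5 4 3 2 1 2 1 2 1 2 1 2 1 2 1 0 1 0 1 0 1 0 1 0 1 0]
  -> pairs=21 depth=11 groups=6 -> yes
String 4 '{}{{}{}{}}{{}}{}{}{}{}{{}{}{}{}}{}{}{}': depth seq [1 0 1 2 1 2 1 2 1 0 1 2 1 0 1 0 1 0 1 0 1 0 1 2 1 2 1 2 1 2 1 0 1 0 1 0 1 0]
  -> pairs=19 depth=2 groups=11 -> no

Answer: no no yes no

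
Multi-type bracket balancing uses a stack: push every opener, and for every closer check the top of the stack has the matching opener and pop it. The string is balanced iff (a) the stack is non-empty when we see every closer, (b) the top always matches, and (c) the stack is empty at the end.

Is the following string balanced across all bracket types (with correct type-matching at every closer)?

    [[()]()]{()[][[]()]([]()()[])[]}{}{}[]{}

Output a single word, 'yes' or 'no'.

Answer: yes

Derivation:
pos 0: push '['; stack = [
pos 1: push '['; stack = [[
pos 2: push '('; stack = [[(
pos 3: ')' matches '('; pop; stack = [[
pos 4: ']' matches '['; pop; stack = [
pos 5: push '('; stack = [(
pos 6: ')' matches '('; pop; stack = [
pos 7: ']' matches '['; pop; stack = (empty)
pos 8: push '{'; stack = {
pos 9: push '('; stack = {(
pos 10: ')' matches '('; pop; stack = {
pos 11: push '['; stack = {[
pos 12: ']' matches '['; pop; stack = {
pos 13: push '['; stack = {[
pos 14: push '['; stack = {[[
pos 15: ']' matches '['; pop; stack = {[
pos 16: push '('; stack = {[(
pos 17: ')' matches '('; pop; stack = {[
pos 18: ']' matches '['; pop; stack = {
pos 19: push '('; stack = {(
pos 20: push '['; stack = {([
pos 21: ']' matches '['; pop; stack = {(
pos 22: push '('; stack = {((
pos 23: ')' matches '('; pop; stack = {(
pos 24: push '('; stack = {((
pos 25: ')' matches '('; pop; stack = {(
pos 26: push '['; stack = {([
pos 27: ']' matches '['; pop; stack = {(
pos 28: ')' matches '('; pop; stack = {
pos 29: push '['; stack = {[
pos 30: ']' matches '['; pop; stack = {
pos 31: '}' matches '{'; pop; stack = (empty)
pos 32: push '{'; stack = {
pos 33: '}' matches '{'; pop; stack = (empty)
pos 34: push '{'; stack = {
pos 35: '}' matches '{'; pop; stack = (empty)
pos 36: push '['; stack = [
pos 37: ']' matches '['; pop; stack = (empty)
pos 38: push '{'; stack = {
pos 39: '}' matches '{'; pop; stack = (empty)
end: stack empty → VALID
Verdict: properly nested → yes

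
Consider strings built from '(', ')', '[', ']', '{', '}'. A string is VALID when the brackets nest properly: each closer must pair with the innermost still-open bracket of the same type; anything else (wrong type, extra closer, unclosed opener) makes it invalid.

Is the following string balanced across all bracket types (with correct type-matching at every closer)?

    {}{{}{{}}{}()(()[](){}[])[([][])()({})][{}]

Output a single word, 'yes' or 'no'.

Answer: no

Derivation:
pos 0: push '{'; stack = {
pos 1: '}' matches '{'; pop; stack = (empty)
pos 2: push '{'; stack = {
pos 3: push '{'; stack = {{
pos 4: '}' matches '{'; pop; stack = {
pos 5: push '{'; stack = {{
pos 6: push '{'; stack = {{{
pos 7: '}' matches '{'; pop; stack = {{
pos 8: '}' matches '{'; pop; stack = {
pos 9: push '{'; stack = {{
pos 10: '}' matches '{'; pop; stack = {
pos 11: push '('; stack = {(
pos 12: ')' matches '('; pop; stack = {
pos 13: push '('; stack = {(
pos 14: push '('; stack = {((
pos 15: ')' matches '('; pop; stack = {(
pos 16: push '['; stack = {([
pos 17: ']' matches '['; pop; stack = {(
pos 18: push '('; stack = {((
pos 19: ')' matches '('; pop; stack = {(
pos 20: push '{'; stack = {({
pos 21: '}' matches '{'; pop; stack = {(
pos 22: push '['; stack = {([
pos 23: ']' matches '['; pop; stack = {(
pos 24: ')' matches '('; pop; stack = {
pos 25: push '['; stack = {[
pos 26: push '('; stack = {[(
pos 27: push '['; stack = {[([
pos 28: ']' matches '['; pop; stack = {[(
pos 29: push '['; stack = {[([
pos 30: ']' matches '['; pop; stack = {[(
pos 31: ')' matches '('; pop; stack = {[
pos 32: push '('; stack = {[(
pos 33: ')' matches '('; pop; stack = {[
pos 34: push '('; stack = {[(
pos 35: push '{'; stack = {[({
pos 36: '}' matches '{'; pop; stack = {[(
pos 37: ')' matches '('; pop; stack = {[
pos 38: ']' matches '['; pop; stack = {
pos 39: push '['; stack = {[
pos 40: push '{'; stack = {[{
pos 41: '}' matches '{'; pop; stack = {[
pos 42: ']' matches '['; pop; stack = {
end: stack still non-empty ({) → INVALID
Verdict: unclosed openers at end: { → no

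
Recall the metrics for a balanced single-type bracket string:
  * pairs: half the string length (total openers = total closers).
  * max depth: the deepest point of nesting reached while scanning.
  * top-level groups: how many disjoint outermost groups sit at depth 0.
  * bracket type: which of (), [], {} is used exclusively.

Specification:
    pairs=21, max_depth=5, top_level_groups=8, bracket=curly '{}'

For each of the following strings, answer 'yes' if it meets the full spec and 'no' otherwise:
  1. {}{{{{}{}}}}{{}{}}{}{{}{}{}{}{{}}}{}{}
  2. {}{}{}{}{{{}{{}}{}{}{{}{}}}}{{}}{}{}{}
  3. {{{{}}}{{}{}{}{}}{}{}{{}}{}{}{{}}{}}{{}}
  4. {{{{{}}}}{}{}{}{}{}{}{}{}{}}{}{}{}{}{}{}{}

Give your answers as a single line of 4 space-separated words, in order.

String 1 '{}{{{{}{}}}}{{}{}}{}{{}{}{}{}{{}}}{}{}': depth seq [1 0 1 2 3 4 3 4 3 2 1 0 1 2 1 2 1 0 1 0 1 2 1 2 1 2 1 2 1 2 3 2 1 0 1 0 1 0]
  -> pairs=19 depth=4 groups=7 -> no
String 2 '{}{}{}{}{{{}{{}}{}{}{{}{}}}}{{}}{}{}{}': depth seq [1 0 1 0 1 0 1 0 1 2 3 2 3 4 3 2 3 2 3 2 3 4 3 4 3 2 1 0 1 2 1 0 1 0 1 0 1 0]
  -> pairs=19 depth=4 groups=9 -> no
String 3 '{{{{}}}{{}{}{}{}}{}{}{{}}{}{}{{}}{}}{{}}': depth seq [1 2 3 4 3 2 1 2 3 2 3 2 3 2 3 2 1 2 1 2 1 2 3 2 1 2 1 2 1 2 3 2 1 2 1 0 1 2 1 0]
  -> pairs=20 depth=4 groups=2 -> no
String 4 '{{{{{}}}}{}{}{}{}{}{}{}{}{}}{}{}{}{}{}{}{}': depth seq [1 2 3 4 5 4 3 2 1 2 1 2 1 2 1 2 1 2 1 2 1 2 1 2 1 2 1 0 1 0 1 0 1 0 1 0 1 0 1 0 1 0]
  -> pairs=21 depth=5 groups=8 -> yes

Answer: no no no yes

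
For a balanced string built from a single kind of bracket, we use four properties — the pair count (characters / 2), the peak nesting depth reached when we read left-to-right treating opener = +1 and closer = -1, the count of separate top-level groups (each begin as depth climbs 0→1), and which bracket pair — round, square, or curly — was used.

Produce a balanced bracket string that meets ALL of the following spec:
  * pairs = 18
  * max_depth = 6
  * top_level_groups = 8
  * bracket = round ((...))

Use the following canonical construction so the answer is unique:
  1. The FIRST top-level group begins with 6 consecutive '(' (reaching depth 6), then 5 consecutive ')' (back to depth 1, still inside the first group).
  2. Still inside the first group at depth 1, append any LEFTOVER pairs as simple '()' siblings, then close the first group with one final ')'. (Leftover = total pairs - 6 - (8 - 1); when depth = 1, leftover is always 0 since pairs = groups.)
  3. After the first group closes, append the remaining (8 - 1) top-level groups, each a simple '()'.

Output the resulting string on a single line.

Spec: pairs=18 depth=6 groups=8
Leftover pairs = 18 - 6 - (8-1) = 5
First group: deep chain of depth 6 + 5 sibling pairs
Remaining 7 groups: simple '()' each

Answer: (((((()))))()()()()())()()()()()()()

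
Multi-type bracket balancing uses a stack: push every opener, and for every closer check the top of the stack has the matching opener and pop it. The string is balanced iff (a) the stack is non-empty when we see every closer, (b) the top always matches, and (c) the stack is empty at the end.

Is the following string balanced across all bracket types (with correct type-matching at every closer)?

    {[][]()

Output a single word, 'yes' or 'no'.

Answer: no

Derivation:
pos 0: push '{'; stack = {
pos 1: push '['; stack = {[
pos 2: ']' matches '['; pop; stack = {
pos 3: push '['; stack = {[
pos 4: ']' matches '['; pop; stack = {
pos 5: push '('; stack = {(
pos 6: ')' matches '('; pop; stack = {
end: stack still non-empty ({) → INVALID
Verdict: unclosed openers at end: { → no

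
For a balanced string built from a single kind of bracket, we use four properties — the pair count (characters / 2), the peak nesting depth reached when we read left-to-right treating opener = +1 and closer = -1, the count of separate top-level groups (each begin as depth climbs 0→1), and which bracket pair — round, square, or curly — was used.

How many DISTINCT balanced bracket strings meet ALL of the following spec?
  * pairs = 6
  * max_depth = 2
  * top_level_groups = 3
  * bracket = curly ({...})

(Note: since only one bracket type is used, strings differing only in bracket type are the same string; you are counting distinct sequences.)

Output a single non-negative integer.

Spec: pairs=6 depth=2 groups=3
Count(depth <= 2) = 10
Count(depth <= 1) = 0
Count(depth == 2) = 10 - 0 = 10

Answer: 10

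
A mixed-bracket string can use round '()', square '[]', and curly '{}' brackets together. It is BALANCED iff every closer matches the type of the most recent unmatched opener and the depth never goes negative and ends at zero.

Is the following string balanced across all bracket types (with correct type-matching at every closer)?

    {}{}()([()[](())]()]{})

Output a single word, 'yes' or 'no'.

pos 0: push '{'; stack = {
pos 1: '}' matches '{'; pop; stack = (empty)
pos 2: push '{'; stack = {
pos 3: '}' matches '{'; pop; stack = (empty)
pos 4: push '('; stack = (
pos 5: ')' matches '('; pop; stack = (empty)
pos 6: push '('; stack = (
pos 7: push '['; stack = ([
pos 8: push '('; stack = ([(
pos 9: ')' matches '('; pop; stack = ([
pos 10: push '['; stack = ([[
pos 11: ']' matches '['; pop; stack = ([
pos 12: push '('; stack = ([(
pos 13: push '('; stack = ([((
pos 14: ')' matches '('; pop; stack = ([(
pos 15: ')' matches '('; pop; stack = ([
pos 16: ']' matches '['; pop; stack = (
pos 17: push '('; stack = ((
pos 18: ')' matches '('; pop; stack = (
pos 19: saw closer ']' but top of stack is '(' (expected ')') → INVALID
Verdict: type mismatch at position 19: ']' closes '(' → no

Answer: no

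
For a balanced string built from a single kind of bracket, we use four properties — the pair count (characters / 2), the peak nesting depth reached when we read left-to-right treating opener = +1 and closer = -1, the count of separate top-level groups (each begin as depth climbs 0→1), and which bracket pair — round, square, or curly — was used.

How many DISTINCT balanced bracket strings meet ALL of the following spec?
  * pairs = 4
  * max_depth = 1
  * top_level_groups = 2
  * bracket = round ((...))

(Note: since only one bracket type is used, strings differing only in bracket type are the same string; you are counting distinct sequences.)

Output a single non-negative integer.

Answer: 0

Derivation:
Spec: pairs=4 depth=1 groups=2
Count(depth <= 1) = 0
Count(depth <= 0) = 0
Count(depth == 1) = 0 - 0 = 0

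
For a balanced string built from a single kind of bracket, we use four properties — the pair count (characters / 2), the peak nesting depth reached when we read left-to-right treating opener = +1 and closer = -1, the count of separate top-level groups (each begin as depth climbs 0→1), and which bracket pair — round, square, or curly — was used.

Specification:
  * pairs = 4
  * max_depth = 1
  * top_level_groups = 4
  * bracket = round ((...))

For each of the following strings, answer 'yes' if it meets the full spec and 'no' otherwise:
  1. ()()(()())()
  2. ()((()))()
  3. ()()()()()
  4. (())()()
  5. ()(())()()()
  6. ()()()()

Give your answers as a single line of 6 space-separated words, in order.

Answer: no no no no no yes

Derivation:
String 1 '()()(()())()': depth seq [1 0 1 0 1 2 1 2 1 0 1 0]
  -> pairs=6 depth=2 groups=4 -> no
String 2 '()((()))()': depth seq [1 0 1 2 3 2 1 0 1 0]
  -> pairs=5 depth=3 groups=3 -> no
String 3 '()()()()()': depth seq [1 0 1 0 1 0 1 0 1 0]
  -> pairs=5 depth=1 groups=5 -> no
String 4 '(())()()': depth seq [1 2 1 0 1 0 1 0]
  -> pairs=4 depth=2 groups=3 -> no
String 5 '()(())()()()': depth seq [1 0 1 2 1 0 1 0 1 0 1 0]
  -> pairs=6 depth=2 groups=5 -> no
String 6 '()()()()': depth seq [1 0 1 0 1 0 1 0]
  -> pairs=4 depth=1 groups=4 -> yes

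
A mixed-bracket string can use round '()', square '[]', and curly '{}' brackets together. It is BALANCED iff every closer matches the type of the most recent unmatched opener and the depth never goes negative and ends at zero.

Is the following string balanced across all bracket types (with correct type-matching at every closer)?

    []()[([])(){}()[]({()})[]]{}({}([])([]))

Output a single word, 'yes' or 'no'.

pos 0: push '['; stack = [
pos 1: ']' matches '['; pop; stack = (empty)
pos 2: push '('; stack = (
pos 3: ')' matches '('; pop; stack = (empty)
pos 4: push '['; stack = [
pos 5: push '('; stack = [(
pos 6: push '['; stack = [([
pos 7: ']' matches '['; pop; stack = [(
pos 8: ')' matches '('; pop; stack = [
pos 9: push '('; stack = [(
pos 10: ')' matches '('; pop; stack = [
pos 11: push '{'; stack = [{
pos 12: '}' matches '{'; pop; stack = [
pos 13: push '('; stack = [(
pos 14: ')' matches '('; pop; stack = [
pos 15: push '['; stack = [[
pos 16: ']' matches '['; pop; stack = [
pos 17: push '('; stack = [(
pos 18: push '{'; stack = [({
pos 19: push '('; stack = [({(
pos 20: ')' matches '('; pop; stack = [({
pos 21: '}' matches '{'; pop; stack = [(
pos 22: ')' matches '('; pop; stack = [
pos 23: push '['; stack = [[
pos 24: ']' matches '['; pop; stack = [
pos 25: ']' matches '['; pop; stack = (empty)
pos 26: push '{'; stack = {
pos 27: '}' matches '{'; pop; stack = (empty)
pos 28: push '('; stack = (
pos 29: push '{'; stack = ({
pos 30: '}' matches '{'; pop; stack = (
pos 31: push '('; stack = ((
pos 32: push '['; stack = (([
pos 33: ']' matches '['; pop; stack = ((
pos 34: ')' matches '('; pop; stack = (
pos 35: push '('; stack = ((
pos 36: push '['; stack = (([
pos 37: ']' matches '['; pop; stack = ((
pos 38: ')' matches '('; pop; stack = (
pos 39: ')' matches '('; pop; stack = (empty)
end: stack empty → VALID
Verdict: properly nested → yes

Answer: yes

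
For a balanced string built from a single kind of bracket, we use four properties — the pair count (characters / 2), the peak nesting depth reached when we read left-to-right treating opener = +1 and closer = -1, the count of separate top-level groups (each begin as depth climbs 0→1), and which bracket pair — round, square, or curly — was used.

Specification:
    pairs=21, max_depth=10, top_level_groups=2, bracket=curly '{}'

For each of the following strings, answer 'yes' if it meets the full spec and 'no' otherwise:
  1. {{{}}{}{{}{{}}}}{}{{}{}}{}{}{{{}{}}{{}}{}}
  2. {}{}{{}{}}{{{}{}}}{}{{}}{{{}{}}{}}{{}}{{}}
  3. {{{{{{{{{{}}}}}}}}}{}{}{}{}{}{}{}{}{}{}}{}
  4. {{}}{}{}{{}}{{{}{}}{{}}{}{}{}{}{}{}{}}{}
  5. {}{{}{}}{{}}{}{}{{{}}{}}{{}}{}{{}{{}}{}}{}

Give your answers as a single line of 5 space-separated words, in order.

String 1 '{{{}}{}{{}{{}}}}{}{{}{}}{}{}{{{}{}}{{}}{}}': depth seq [1 2 3 2 1 2 1 2 3 2 3 4 3 2 1 0 1 0 1 2 1 2 1 0 1 0 1 0 1 2 3 2 3 2 1 2 3 2 1 2 1 0]
  -> pairs=21 depth=4 groups=6 -> no
String 2 '{}{}{{}{}}{{{}{}}}{}{{}}{{{}{}}{}}{{}}{{}}': depth seq [1 0 1 0 1 2 1 2 1 0 1 2 3 2 3 2 1 0 1 0 1 2 1 0 1 2 3 2 3 2 1 2 1 0 1 2 1 0 1 2 1 0]
  -> pairs=21 depth=3 groups=9 -> no
String 3 '{{{{{{{{{{}}}}}}}}}{}{}{}{}{}{}{}{}{}{}}{}': depth seq [1 2 3 4 5 6 7 8 9 10 9 8 7 6 5 4 3 2 1 2 1 2 1 2 1 2 1 2 1 2 1 2 1 2 1 2 1 2 1 0 1 0]
  -> pairs=21 depth=10 groups=2 -> yes
String 4 '{{}}{}{}{{}}{{{}{}}{{}}{}{}{}{}{}{}{}}{}': depth seq [1 2 1 0 1 0 1 0 1 2 1 0 1 2 3 2 3 2 1 2 3 2 1 2 1 2 1 2 1 2 1 2 1 2 1 2 1 0 1 0]
  -> pairs=20 depth=3 groups=6 -> no
String 5 '{}{{}{}}{{}}{}{}{{{}}{}}{{}}{}{{}{{}}{}}{}': depth seq [1 0 1 2 1 2 1 0 1 2 1 0 1 0 1 0 1 2 3 2 1 2 1 0 1 2 1 0 1 0 1 2 1 2 3 2 1 2 1 0 1 0]
  -> pairs=21 depth=3 groups=10 -> no

Answer: no no yes no no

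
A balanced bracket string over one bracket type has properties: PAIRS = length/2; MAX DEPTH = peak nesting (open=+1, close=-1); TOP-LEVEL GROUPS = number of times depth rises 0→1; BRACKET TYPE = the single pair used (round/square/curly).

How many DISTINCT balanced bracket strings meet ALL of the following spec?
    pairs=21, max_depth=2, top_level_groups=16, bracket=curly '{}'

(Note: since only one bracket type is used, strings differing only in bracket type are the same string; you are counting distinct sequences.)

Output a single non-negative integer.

Answer: 15504

Derivation:
Spec: pairs=21 depth=2 groups=16
Count(depth <= 2) = 15504
Count(depth <= 1) = 0
Count(depth == 2) = 15504 - 0 = 15504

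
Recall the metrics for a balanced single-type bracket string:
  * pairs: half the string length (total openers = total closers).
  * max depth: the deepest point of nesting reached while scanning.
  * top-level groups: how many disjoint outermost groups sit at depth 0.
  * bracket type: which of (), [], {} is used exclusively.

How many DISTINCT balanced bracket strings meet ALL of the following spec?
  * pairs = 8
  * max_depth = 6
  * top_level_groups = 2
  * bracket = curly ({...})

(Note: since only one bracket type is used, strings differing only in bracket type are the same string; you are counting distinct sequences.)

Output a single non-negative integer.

Answer: 20

Derivation:
Spec: pairs=8 depth=6 groups=2
Count(depth <= 6) = 427
Count(depth <= 5) = 407
Count(depth == 6) = 427 - 407 = 20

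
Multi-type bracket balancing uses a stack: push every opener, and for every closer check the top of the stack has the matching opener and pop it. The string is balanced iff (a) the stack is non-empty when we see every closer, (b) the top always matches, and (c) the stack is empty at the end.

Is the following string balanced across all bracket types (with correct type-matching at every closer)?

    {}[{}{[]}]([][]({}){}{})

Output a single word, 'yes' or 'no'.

Answer: yes

Derivation:
pos 0: push '{'; stack = {
pos 1: '}' matches '{'; pop; stack = (empty)
pos 2: push '['; stack = [
pos 3: push '{'; stack = [{
pos 4: '}' matches '{'; pop; stack = [
pos 5: push '{'; stack = [{
pos 6: push '['; stack = [{[
pos 7: ']' matches '['; pop; stack = [{
pos 8: '}' matches '{'; pop; stack = [
pos 9: ']' matches '['; pop; stack = (empty)
pos 10: push '('; stack = (
pos 11: push '['; stack = ([
pos 12: ']' matches '['; pop; stack = (
pos 13: push '['; stack = ([
pos 14: ']' matches '['; pop; stack = (
pos 15: push '('; stack = ((
pos 16: push '{'; stack = (({
pos 17: '}' matches '{'; pop; stack = ((
pos 18: ')' matches '('; pop; stack = (
pos 19: push '{'; stack = ({
pos 20: '}' matches '{'; pop; stack = (
pos 21: push '{'; stack = ({
pos 22: '}' matches '{'; pop; stack = (
pos 23: ')' matches '('; pop; stack = (empty)
end: stack empty → VALID
Verdict: properly nested → yes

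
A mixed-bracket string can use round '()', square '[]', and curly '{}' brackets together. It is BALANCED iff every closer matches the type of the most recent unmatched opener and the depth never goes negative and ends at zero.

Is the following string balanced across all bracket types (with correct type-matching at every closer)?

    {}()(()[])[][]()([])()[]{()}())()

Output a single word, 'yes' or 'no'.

pos 0: push '{'; stack = {
pos 1: '}' matches '{'; pop; stack = (empty)
pos 2: push '('; stack = (
pos 3: ')' matches '('; pop; stack = (empty)
pos 4: push '('; stack = (
pos 5: push '('; stack = ((
pos 6: ')' matches '('; pop; stack = (
pos 7: push '['; stack = ([
pos 8: ']' matches '['; pop; stack = (
pos 9: ')' matches '('; pop; stack = (empty)
pos 10: push '['; stack = [
pos 11: ']' matches '['; pop; stack = (empty)
pos 12: push '['; stack = [
pos 13: ']' matches '['; pop; stack = (empty)
pos 14: push '('; stack = (
pos 15: ')' matches '('; pop; stack = (empty)
pos 16: push '('; stack = (
pos 17: push '['; stack = ([
pos 18: ']' matches '['; pop; stack = (
pos 19: ')' matches '('; pop; stack = (empty)
pos 20: push '('; stack = (
pos 21: ')' matches '('; pop; stack = (empty)
pos 22: push '['; stack = [
pos 23: ']' matches '['; pop; stack = (empty)
pos 24: push '{'; stack = {
pos 25: push '('; stack = {(
pos 26: ')' matches '('; pop; stack = {
pos 27: '}' matches '{'; pop; stack = (empty)
pos 28: push '('; stack = (
pos 29: ')' matches '('; pop; stack = (empty)
pos 30: saw closer ')' but stack is empty → INVALID
Verdict: unmatched closer ')' at position 30 → no

Answer: no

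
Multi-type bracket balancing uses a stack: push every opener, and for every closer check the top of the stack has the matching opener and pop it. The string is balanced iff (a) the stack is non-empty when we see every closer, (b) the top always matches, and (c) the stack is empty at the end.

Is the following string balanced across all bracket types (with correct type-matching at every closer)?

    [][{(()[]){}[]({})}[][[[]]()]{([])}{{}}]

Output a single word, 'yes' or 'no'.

pos 0: push '['; stack = [
pos 1: ']' matches '['; pop; stack = (empty)
pos 2: push '['; stack = [
pos 3: push '{'; stack = [{
pos 4: push '('; stack = [{(
pos 5: push '('; stack = [{((
pos 6: ')' matches '('; pop; stack = [{(
pos 7: push '['; stack = [{([
pos 8: ']' matches '['; pop; stack = [{(
pos 9: ')' matches '('; pop; stack = [{
pos 10: push '{'; stack = [{{
pos 11: '}' matches '{'; pop; stack = [{
pos 12: push '['; stack = [{[
pos 13: ']' matches '['; pop; stack = [{
pos 14: push '('; stack = [{(
pos 15: push '{'; stack = [{({
pos 16: '}' matches '{'; pop; stack = [{(
pos 17: ')' matches '('; pop; stack = [{
pos 18: '}' matches '{'; pop; stack = [
pos 19: push '['; stack = [[
pos 20: ']' matches '['; pop; stack = [
pos 21: push '['; stack = [[
pos 22: push '['; stack = [[[
pos 23: push '['; stack = [[[[
pos 24: ']' matches '['; pop; stack = [[[
pos 25: ']' matches '['; pop; stack = [[
pos 26: push '('; stack = [[(
pos 27: ')' matches '('; pop; stack = [[
pos 28: ']' matches '['; pop; stack = [
pos 29: push '{'; stack = [{
pos 30: push '('; stack = [{(
pos 31: push '['; stack = [{([
pos 32: ']' matches '['; pop; stack = [{(
pos 33: ')' matches '('; pop; stack = [{
pos 34: '}' matches '{'; pop; stack = [
pos 35: push '{'; stack = [{
pos 36: push '{'; stack = [{{
pos 37: '}' matches '{'; pop; stack = [{
pos 38: '}' matches '{'; pop; stack = [
pos 39: ']' matches '['; pop; stack = (empty)
end: stack empty → VALID
Verdict: properly nested → yes

Answer: yes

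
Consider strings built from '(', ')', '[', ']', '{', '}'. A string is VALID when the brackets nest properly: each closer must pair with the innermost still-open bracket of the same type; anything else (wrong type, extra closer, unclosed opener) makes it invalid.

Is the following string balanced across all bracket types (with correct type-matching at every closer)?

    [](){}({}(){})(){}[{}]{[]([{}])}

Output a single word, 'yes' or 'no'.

pos 0: push '['; stack = [
pos 1: ']' matches '['; pop; stack = (empty)
pos 2: push '('; stack = (
pos 3: ')' matches '('; pop; stack = (empty)
pos 4: push '{'; stack = {
pos 5: '}' matches '{'; pop; stack = (empty)
pos 6: push '('; stack = (
pos 7: push '{'; stack = ({
pos 8: '}' matches '{'; pop; stack = (
pos 9: push '('; stack = ((
pos 10: ')' matches '('; pop; stack = (
pos 11: push '{'; stack = ({
pos 12: '}' matches '{'; pop; stack = (
pos 13: ')' matches '('; pop; stack = (empty)
pos 14: push '('; stack = (
pos 15: ')' matches '('; pop; stack = (empty)
pos 16: push '{'; stack = {
pos 17: '}' matches '{'; pop; stack = (empty)
pos 18: push '['; stack = [
pos 19: push '{'; stack = [{
pos 20: '}' matches '{'; pop; stack = [
pos 21: ']' matches '['; pop; stack = (empty)
pos 22: push '{'; stack = {
pos 23: push '['; stack = {[
pos 24: ']' matches '['; pop; stack = {
pos 25: push '('; stack = {(
pos 26: push '['; stack = {([
pos 27: push '{'; stack = {([{
pos 28: '}' matches '{'; pop; stack = {([
pos 29: ']' matches '['; pop; stack = {(
pos 30: ')' matches '('; pop; stack = {
pos 31: '}' matches '{'; pop; stack = (empty)
end: stack empty → VALID
Verdict: properly nested → yes

Answer: yes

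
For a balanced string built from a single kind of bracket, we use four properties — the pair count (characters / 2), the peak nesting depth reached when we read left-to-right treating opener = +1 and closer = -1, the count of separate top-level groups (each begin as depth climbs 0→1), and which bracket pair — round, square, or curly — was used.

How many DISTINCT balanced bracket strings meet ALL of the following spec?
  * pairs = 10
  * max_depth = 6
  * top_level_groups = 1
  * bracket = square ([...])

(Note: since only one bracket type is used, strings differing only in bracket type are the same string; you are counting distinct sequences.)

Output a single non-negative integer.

Answer: 1053

Derivation:
Spec: pairs=10 depth=6 groups=1
Count(depth <= 6) = 4334
Count(depth <= 5) = 3281
Count(depth == 6) = 4334 - 3281 = 1053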